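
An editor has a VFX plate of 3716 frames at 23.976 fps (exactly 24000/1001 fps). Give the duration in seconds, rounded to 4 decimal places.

Running time = 3716 × 1001/24000 = 929929/6000 s ≈ 154.9882 s.

154.9882 seconds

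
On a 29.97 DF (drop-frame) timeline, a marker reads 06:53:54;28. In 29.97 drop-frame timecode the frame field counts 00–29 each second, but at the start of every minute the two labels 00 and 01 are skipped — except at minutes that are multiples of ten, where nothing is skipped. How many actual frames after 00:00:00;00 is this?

As if non-drop at 30 labels/s: (6 × 3600 + 53 × 60 + 54) × 30 + 28 = 745048.
Minute boundaries passed: 413; those not divisible by 10: 413 − 41 = 372; dropped labels = 2 × 372 = 744.
Actual frame index = 745048 − 744 = 744304.

744304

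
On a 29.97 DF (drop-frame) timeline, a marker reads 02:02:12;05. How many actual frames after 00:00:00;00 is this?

As if non-drop at 30 labels/s: (2 × 3600 + 2 × 60 + 12) × 30 + 5 = 219965.
Minute boundaries passed: 122; those not divisible by 10: 122 − 12 = 110; dropped labels = 2 × 110 = 220.
Actual frame index = 219965 − 220 = 219745.

219745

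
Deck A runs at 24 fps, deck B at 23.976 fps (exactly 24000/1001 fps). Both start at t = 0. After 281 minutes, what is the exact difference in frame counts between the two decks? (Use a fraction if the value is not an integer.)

281 min = 16860 s.
A emits 24 × 16860 = 404640 frames; B emits 24000/1001 × 16860 = 404640000/1001.
Difference = 404640/1001 frames (≈ 404.2358); B is behind A.

404640/1001 frames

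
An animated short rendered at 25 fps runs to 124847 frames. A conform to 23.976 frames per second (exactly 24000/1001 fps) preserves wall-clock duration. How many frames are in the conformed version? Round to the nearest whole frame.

Frames at target rate = 124847 × (24000/1001) / (25) = 119853120/1001 ≈ 119733.387.
Nearest whole frame: 119733.

119733 frames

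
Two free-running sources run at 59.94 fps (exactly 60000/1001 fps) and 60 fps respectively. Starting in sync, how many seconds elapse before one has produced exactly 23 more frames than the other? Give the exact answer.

23023/60 seconds

The gap grows by |60 − 60000/1001| = 60/1001 frames per second.
Time for a 23-frame gap: 23 ÷ (60/1001) = 23023/60 s.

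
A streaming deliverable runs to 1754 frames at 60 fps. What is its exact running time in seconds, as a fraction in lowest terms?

Running time = 1754 ÷ (60) = 1754 × 1/60 = 877/30 s.

877/30 seconds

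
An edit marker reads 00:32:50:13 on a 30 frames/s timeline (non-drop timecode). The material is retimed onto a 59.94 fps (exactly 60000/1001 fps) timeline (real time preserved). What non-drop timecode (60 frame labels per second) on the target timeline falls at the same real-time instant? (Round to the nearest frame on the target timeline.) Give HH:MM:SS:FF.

00:32:48:28

Source frame index: (0×3600 + 32×60 + 50) × 30 + 13 = 59113.
Real time: 59113 / (30) = 59113/30 s.
Target frame: (59113/30) × (60000/1001) = 118226000/1001 ≈ 118107.892 → 118108.
At 60 labels/s: frame 118108 → 00:32:48:28.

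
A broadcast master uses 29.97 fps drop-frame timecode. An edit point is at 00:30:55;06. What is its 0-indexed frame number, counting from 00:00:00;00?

Complete 10-minute blocks: 3, each 17982 frames → 53946.
Remaining 0 whole minutes in the current block: 0 frames.
Within the current minute: 55 × 30 + 6 = 1656. Total = 53946 + 0 + 1656 = 55602.

55602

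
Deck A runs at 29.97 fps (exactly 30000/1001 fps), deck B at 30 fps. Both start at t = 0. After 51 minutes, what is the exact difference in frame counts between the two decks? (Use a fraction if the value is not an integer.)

91800/1001 frames

51 min = 3060 s.
A emits 30000/1001 × 3060 = 91800000/1001 frames; B emits 30 × 3060 = 91800.
Difference = 91800/1001 frames (≈ 91.7083); B is ahead of A.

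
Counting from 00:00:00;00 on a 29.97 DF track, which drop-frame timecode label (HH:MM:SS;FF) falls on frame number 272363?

Ten DF minutes hold 17982 frames, so frame 272363 lies in block 15 (frames 269730–287711) with 2633 frames into that block.
The block's first minute is 1800 frames and the rest 1798 each; 2633 frames reaches minute 1, so 15 × 18 + 1 × 2 = 272 labels have been skipped so far.
Adding those back, label number 272363 + 272 = 272635 at 30 labels/s is 9087 s + 25 f = 2 h 31 min 27 s frame 25, i.e. 02:31:27;25.

02:31:27;25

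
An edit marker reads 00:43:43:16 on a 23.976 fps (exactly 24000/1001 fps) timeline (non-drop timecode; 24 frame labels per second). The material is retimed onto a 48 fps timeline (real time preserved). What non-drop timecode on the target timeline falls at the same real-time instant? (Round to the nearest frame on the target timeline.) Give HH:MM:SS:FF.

00:43:46:14

Source frame index: (0×3600 + 43×60 + 43) × 24 + 16 = 62968.
Real time: 62968 / (24000/1001) = 7878871/3000 s.
Target frame: (7878871/3000) × (48) = 15757742/125 ≈ 126061.936 → 126062.
At 48 labels/s: frame 126062 → 00:43:46:14.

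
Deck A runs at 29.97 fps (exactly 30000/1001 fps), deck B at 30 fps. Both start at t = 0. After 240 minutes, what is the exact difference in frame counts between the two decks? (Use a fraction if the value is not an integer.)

432000/1001 frames

240 min = 14400 s.
A emits 30000/1001 × 14400 = 432000000/1001 frames; B emits 30 × 14400 = 432000.
Difference = 432000/1001 frames (≈ 431.5684); B is ahead of A.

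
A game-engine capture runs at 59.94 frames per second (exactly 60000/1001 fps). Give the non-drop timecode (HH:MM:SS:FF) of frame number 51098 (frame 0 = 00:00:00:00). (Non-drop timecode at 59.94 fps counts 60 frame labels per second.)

00:14:11:38

51098 ÷ 60 = 851 full seconds, remainder 38 frames.
851 s = 0 h 14 min 11 s.
Timecode: 00:14:11:38.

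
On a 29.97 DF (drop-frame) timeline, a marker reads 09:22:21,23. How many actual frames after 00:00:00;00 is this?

1011241

Complete 10-minute blocks: 56, each 17982 frames → 1006992.
Remaining 2 whole minutes in the current block: 1800 + 1 × 1798 = 3598 frames.
Within the current minute: 21 × 30 + 23 − 2 = 651 (labels ;00/;01 skipped at this minute). Total = 1006992 + 3598 + 651 = 1011241.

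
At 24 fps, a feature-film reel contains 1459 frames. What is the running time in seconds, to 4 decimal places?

Running time = 1459 × 1/24 = 1459/24 s ≈ 60.7917 s.

60.7917 seconds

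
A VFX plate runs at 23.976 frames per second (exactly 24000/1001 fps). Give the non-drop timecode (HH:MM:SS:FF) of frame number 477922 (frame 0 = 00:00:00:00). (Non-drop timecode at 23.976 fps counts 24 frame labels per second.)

05:31:53:10

477922 ÷ 24 = 19913 full seconds, remainder 10 frames.
19913 s = 5 h 31 min 53 s.
Timecode: 05:31:53:10.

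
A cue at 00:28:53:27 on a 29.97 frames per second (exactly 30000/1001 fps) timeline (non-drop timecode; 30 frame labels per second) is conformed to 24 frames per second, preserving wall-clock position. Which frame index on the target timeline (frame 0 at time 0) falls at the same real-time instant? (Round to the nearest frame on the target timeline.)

Source frame index: (0×3600 + 28×60 + 53) × 30 + 27 = 52017.
Real time: 52017 / (30000/1001) = 17356339/10000 s.
Target frame: (17356339/10000) × (24) = 52069017/1250 ≈ 41655.214 → 41655.

frame 41655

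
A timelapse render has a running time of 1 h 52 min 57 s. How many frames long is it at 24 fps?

1 h 52 min 57 s = 6777 s.
Frames = 6777 × 24 = 162648.

162648 frames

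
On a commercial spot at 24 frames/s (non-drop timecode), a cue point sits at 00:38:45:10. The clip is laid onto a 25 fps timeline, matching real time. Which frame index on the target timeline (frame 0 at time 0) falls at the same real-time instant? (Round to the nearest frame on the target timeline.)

frame 58135

Source frame index: (0×3600 + 38×60 + 45) × 24 + 10 = 55810.
Real time: 55810 / (24) = 27905/12 s.
Target frame: (27905/12) × (25) = 697625/12 ≈ 58135.417 → 58135.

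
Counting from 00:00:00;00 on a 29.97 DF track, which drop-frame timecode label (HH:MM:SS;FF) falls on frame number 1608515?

14:54:30;25

Each 10-minute DF block holds 10 × 60 × 30 − 9 × 2 = 17982 frames. 1608515 ÷ 17982 → 89 full blocks, remainder 8117.
Within the partial block the first minute is 1800 frames and each further minute 1798, so 4 further minute boundaries passed. Total skipped labels = 18 × 89 + 2 × 4 = 1610.
Non-drop label index = 1608515 + 1610 = 1610125; at 30 labels/s that is 14:54:30:25, i.e. DF 14:54:30;25.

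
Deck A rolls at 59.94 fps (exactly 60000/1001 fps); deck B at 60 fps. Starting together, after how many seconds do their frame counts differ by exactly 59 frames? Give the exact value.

The gap grows by |60 − 60000/1001| = 60/1001 frames per second.
Time for a 59-frame gap: 59 ÷ (60/1001) = 59059/60 s.

59059/60 seconds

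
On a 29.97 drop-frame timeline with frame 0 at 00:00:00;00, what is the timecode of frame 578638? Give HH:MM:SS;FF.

Ten DF minutes hold 17982 frames, so frame 578638 lies in block 32 (frames 575424–593405) with 3214 frames into that block.
The block's first minute is 1800 frames and the rest 1798 each; 3214 frames reaches minute 1, so 32 × 18 + 1 × 2 = 578 labels have been skipped so far.
Adding those back, label number 578638 + 578 = 579216 at 30 labels/s is 19307 s + 6 f = 5 h 21 min 47 s frame 6, i.e. 05:21:47;06.

05:21:47;06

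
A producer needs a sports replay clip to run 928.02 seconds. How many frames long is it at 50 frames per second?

Frames = 928.02 × 50 = 46401.

46401 frames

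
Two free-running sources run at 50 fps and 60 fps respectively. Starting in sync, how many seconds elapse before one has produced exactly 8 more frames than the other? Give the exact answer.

0.8 seconds

The gap grows by |60 − 50| = 10 frames per second.
Time for a 8-frame gap: 8 ÷ (10) = 0.8 s.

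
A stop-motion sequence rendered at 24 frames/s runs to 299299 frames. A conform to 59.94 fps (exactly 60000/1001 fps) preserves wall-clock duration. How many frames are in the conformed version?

Target frames = source frames × (target rate / source rate) = 299299 × (60000/1001)/(24) = 299299 × 2500/1001 = 747500.

747500 frames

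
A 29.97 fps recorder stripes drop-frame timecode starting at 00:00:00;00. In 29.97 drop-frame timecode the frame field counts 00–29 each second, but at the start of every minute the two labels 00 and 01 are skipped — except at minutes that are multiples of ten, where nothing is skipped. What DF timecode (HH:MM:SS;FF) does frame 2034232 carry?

18:51:15;18

Ten DF minutes hold 17982 frames, so frame 2034232 lies in block 113 (frames 2031966–2049947) with 2266 frames into that block.
The block's first minute is 1800 frames and the rest 1798 each; 2266 frames reaches minute 1, so 113 × 18 + 1 × 2 = 2036 labels have been skipped so far.
Adding those back, label number 2034232 + 2036 = 2036268 at 30 labels/s is 67875 s + 18 f = 18 h 51 min 15 s frame 18, i.e. 18:51:15;18.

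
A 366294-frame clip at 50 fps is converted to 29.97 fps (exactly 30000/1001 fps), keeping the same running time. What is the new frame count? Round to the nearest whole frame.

Frames at target rate = 366294 × (30000/1001) / (50) = 219776400/1001 ≈ 219556.843.
Nearest whole frame: 219557.

219557 frames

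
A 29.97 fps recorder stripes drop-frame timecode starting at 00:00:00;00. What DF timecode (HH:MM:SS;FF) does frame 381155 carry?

Each 10-minute DF block holds 10 × 60 × 30 − 9 × 2 = 17982 frames. 381155 ÷ 17982 → 21 full blocks, remainder 3533.
Within the partial block the first minute is 1800 frames and each further minute 1798, so 1 further minute boundary passed. Total skipped labels = 18 × 21 + 2 × 1 = 380.
Non-drop label index = 381155 + 380 = 381535; at 30 labels/s that is 03:31:57:25, i.e. DF 03:31:57;25.

03:31:57;25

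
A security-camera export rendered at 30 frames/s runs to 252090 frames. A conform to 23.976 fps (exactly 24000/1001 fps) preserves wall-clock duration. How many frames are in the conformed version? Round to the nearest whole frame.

Frames at target rate = 252090 × (24000/1001) / (30) = 201672000/1001 ≈ 201470.529.
Nearest whole frame: 201471.

201471 frames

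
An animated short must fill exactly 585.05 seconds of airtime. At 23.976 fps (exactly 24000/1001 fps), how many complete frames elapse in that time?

14027 frames

Frames = 585.05 × 24000/1001 = 14041200/1001 ≈ 14027.1728.
Complete frames: 14027.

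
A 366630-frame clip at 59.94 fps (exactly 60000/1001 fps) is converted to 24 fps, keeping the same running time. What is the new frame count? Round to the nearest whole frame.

Frames at target rate = 366630 × (24) / (60000/1001) = 36699663/250 ≈ 146798.652.
Nearest whole frame: 146799.

146799 frames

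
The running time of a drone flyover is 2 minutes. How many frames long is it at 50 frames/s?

6000 frames

2 min = 120 s.
Frames = 120 × 50 = 6000.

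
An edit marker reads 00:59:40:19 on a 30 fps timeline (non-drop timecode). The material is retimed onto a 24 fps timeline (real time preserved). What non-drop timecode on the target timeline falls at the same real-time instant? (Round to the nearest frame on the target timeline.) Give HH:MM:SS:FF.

00:59:40:15

Source frame index: (0×3600 + 59×60 + 40) × 30 + 19 = 107419.
Real time: 107419 / (30) = 107419/30 s.
Target frame: (107419/30) × (24) = 429676/5 ≈ 85935.200 → 85935.
At 24 labels/s: frame 85935 → 00:59:40:15.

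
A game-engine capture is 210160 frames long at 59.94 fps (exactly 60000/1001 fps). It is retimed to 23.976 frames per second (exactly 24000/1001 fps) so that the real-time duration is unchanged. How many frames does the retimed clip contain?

84064 frames

Target frames = source frames × (target rate / source rate) = 210160 × (24000/1001)/(60000/1001) = 210160 × 2/5 = 84064.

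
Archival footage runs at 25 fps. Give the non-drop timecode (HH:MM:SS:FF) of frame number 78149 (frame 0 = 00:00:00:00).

78149 ÷ 25 = 3125 full seconds, remainder 24 frames.
3125 s = 0 h 52 min 5 s.
Timecode: 00:52:05:24.

00:52:05:24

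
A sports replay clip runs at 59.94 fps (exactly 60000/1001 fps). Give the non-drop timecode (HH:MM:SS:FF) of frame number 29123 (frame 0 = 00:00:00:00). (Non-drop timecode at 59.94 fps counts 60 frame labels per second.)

00:08:05:23

29123 ÷ 60 = 485 full seconds, remainder 23 frames.
485 s = 0 h 8 min 5 s.
Timecode: 00:08:05:23.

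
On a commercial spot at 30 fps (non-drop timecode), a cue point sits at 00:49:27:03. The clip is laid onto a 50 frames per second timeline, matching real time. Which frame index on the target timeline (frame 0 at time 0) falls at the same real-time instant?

Source frame index: (0×3600 + 49×60 + 27) × 30 + 3 = 89013.
Real time: 89013 / (30) = 29671/10 s.
Target frame: (29671/10) × (50) = 148355.

frame 148355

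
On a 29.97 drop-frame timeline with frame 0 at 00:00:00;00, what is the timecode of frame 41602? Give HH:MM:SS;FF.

Ten DF minutes hold 17982 frames, so frame 41602 lies in block 2 (frames 35964–53945) with 5638 frames into that block.
The block's first minute is 1800 frames and the rest 1798 each; 5638 frames reaches minute 3, so 2 × 18 + 3 × 2 = 42 labels have been skipped so far.
Adding those back, label number 41602 + 42 = 41644 at 30 labels/s is 1388 s + 4 f = 0 h 23 min 8 s frame 4, i.e. 00:23:08;04.

00:23:08;04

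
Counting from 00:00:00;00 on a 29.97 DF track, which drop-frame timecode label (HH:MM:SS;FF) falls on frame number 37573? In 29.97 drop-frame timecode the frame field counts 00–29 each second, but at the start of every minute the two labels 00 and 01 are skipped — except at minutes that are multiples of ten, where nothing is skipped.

00:20:53;19

Ten DF minutes hold 17982 frames, so frame 37573 lies in block 2 (frames 35964–53945) with 1609 frames into that block.
The block's first minute is 1800 frames and the rest 1798 each; 1609 frames reaches minute 0, so 2 × 18 + 0 × 2 = 36 labels have been skipped so far.
Adding those back, label number 37573 + 36 = 37609 at 30 labels/s is 1253 s + 19 f = 0 h 20 min 53 s frame 19, i.e. 00:20:53;19.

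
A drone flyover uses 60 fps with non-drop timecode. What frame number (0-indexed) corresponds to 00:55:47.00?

Total seconds to the label: (0 × 3600 + 55 × 60 + 47) = 3347.
Frame index = 3347 × 60 + 0 = 200820.

frame 200820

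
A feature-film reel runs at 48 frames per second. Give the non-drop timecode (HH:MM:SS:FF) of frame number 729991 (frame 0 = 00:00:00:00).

729991 ÷ 48 = 15208 full seconds, remainder 7 frames.
15208 s = 4 h 13 min 28 s.
Timecode: 04:13:28:07.

04:13:28:07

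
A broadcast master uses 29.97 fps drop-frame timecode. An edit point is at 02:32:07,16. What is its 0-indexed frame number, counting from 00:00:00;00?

Complete 10-minute blocks: 15, each 17982 frames → 269730.
Remaining 2 whole minutes in the current block: 1800 + 1 × 1798 = 3598 frames.
Within the current minute: 7 × 30 + 16 − 2 = 224 (labels ;00/;01 skipped at this minute). Total = 269730 + 3598 + 224 = 273552.

273552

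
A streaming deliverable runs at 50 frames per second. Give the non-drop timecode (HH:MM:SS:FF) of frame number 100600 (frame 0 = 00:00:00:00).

00:33:32:00

100600 ÷ 50 = 2012 full seconds, remainder 0 frames.
2012 s = 0 h 33 min 32 s.
Timecode: 00:33:32:00.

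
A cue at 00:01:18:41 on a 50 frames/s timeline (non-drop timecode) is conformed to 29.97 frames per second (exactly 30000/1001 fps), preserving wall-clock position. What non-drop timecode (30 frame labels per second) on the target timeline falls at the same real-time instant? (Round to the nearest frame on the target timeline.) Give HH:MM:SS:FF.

Source frame index: (0×3600 + 1×60 + 18) × 50 + 41 = 3941.
Real time: 3941 / (50) = 3941/50 s.
Target frame: (3941/50) × (30000/1001) = 337800/143 ≈ 2362.238 → 2362.
At 30 labels/s: frame 2362 → 00:01:18:22.

00:01:18:22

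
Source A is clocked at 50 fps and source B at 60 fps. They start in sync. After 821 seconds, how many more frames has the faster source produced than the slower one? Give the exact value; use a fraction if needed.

A emits 50 × 821 = 41050 frames; B emits 60 × 821 = 49260.
Difference = 8210 frames; B is ahead of A.

8210 frames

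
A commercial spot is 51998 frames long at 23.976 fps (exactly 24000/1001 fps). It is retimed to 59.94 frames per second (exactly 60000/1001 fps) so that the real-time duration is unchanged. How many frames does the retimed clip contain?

129995 frames

Target frames = source frames × (target rate / source rate) = 51998 × (60000/1001)/(24000/1001) = 51998 × 5/2 = 129995.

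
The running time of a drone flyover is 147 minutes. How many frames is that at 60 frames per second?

147 min = 8820 s.
Frames = 8820 × 60 = 529200.

529200 frames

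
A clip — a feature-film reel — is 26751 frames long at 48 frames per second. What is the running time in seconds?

Running time = 26751 / (48) = 557.3125 s.

557.3125 seconds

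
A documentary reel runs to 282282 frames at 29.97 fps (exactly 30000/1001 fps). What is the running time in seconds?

9418.8094 seconds

Running time = 282282 / (30000/1001) = 9418.8094 s.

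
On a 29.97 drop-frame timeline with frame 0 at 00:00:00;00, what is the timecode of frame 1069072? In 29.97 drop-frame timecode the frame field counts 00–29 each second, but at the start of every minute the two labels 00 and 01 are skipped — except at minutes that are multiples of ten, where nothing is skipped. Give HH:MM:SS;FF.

Ten DF minutes hold 17982 frames, so frame 1069072 lies in block 59 (frames 1060938–1078919) with 8134 frames into that block.
The block's first minute is 1800 frames and the rest 1798 each; 8134 frames reaches minute 4, so 59 × 18 + 4 × 2 = 1070 labels have been skipped so far.
Adding those back, label number 1069072 + 1070 = 1070142 at 30 labels/s is 35671 s + 12 f = 9 h 54 min 31 s frame 12, i.e. 09:54:31;12.

09:54:31;12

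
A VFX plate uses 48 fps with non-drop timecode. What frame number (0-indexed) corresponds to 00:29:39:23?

85415

Total seconds to the label: (0 × 3600 + 29 × 60 + 39) = 1779.
Frame index = 1779 × 48 + 23 = 85415.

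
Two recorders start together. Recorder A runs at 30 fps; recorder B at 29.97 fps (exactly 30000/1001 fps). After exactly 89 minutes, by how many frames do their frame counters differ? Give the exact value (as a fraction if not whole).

89 min = 5340 s.
A emits 30 × 5340 = 160200 frames; B emits 30000/1001 × 5340 = 160200000/1001.
Difference = 160200/1001 frames (≈ 160.0400); B is behind A.

160200/1001 frames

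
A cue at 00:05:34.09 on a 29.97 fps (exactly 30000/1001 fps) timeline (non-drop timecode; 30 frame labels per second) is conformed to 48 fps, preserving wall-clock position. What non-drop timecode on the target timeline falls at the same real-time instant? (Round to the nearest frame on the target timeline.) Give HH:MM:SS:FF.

00:05:34:30

Source frame index: (0×3600 + 5×60 + 34) × 30 + 9 = 10029.
Real time: 10029 / (30000/1001) = 3346343/10000 s.
Target frame: (3346343/10000) × (48) = 10039029/625 ≈ 16062.446 → 16062.
At 48 labels/s: frame 16062 → 00:05:34:30.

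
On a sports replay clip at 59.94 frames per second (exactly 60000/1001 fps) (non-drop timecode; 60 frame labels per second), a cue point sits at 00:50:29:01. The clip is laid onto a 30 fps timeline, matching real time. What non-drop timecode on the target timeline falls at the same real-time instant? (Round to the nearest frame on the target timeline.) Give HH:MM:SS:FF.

00:50:32:01

Source frame index: (0×3600 + 50×60 + 29) × 60 + 1 = 181741.
Real time: 181741 / (60000/1001) = 181922741/60000 s.
Target frame: (181922741/60000) × (30) = 181922741/2000 ≈ 90961.371 → 90961.
At 30 labels/s: frame 90961 → 00:50:32:01.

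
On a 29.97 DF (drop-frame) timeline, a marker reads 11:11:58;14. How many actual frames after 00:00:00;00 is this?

1208346

Complete 10-minute blocks: 67, each 17982 frames → 1204794.
Remaining 1 whole minute in the current block: 1800 + 0 × 1798 = 1800 frames.
Within the current minute: 58 × 30 + 14 − 2 = 1752 (labels ;00/;01 skipped at this minute). Total = 1204794 + 1800 + 1752 = 1208346.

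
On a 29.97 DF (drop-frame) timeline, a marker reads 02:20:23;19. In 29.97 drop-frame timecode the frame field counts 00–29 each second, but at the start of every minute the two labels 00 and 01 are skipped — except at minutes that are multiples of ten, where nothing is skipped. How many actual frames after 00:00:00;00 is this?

252457

Complete 10-minute blocks: 14, each 17982 frames → 251748.
Remaining 0 whole minutes in the current block: 0 frames.
Within the current minute: 23 × 30 + 19 = 709. Total = 251748 + 0 + 709 = 252457.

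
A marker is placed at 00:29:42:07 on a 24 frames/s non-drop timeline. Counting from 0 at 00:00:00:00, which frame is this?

Total seconds to the label: (0 × 3600 + 29 × 60 + 42) = 1782.
Frame index = 1782 × 24 + 7 = 42775.

frame 42775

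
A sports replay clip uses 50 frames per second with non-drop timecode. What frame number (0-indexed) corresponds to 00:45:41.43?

frame 137093

Total seconds to the label: (0 × 3600 + 45 × 60 + 41) = 2741.
Frame index = 2741 × 50 + 43 = 137093.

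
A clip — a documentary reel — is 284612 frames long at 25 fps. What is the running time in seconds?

11384.48 seconds

Running time = 284612 / (25) = 11384.48 s.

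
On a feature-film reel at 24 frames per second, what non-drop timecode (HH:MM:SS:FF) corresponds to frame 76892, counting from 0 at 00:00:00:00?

76892 ÷ 24 = 3203 full seconds, remainder 20 frames.
3203 s = 0 h 53 min 23 s.
Timecode: 00:53:23:20.

00:53:23:20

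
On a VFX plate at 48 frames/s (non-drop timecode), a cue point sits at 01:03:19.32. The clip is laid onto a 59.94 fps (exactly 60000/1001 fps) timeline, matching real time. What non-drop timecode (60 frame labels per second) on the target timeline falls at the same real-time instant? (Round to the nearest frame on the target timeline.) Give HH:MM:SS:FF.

Source frame index: (1×3600 + 3×60 + 19) × 48 + 32 = 182384.
Real time: 182384 / (48) = 11399/3 s.
Target frame: (11399/3) × (60000/1001) = 227980000/1001 ≈ 227752.248 → 227752.
At 60 labels/s: frame 227752 → 01:03:15:52.

01:03:15:52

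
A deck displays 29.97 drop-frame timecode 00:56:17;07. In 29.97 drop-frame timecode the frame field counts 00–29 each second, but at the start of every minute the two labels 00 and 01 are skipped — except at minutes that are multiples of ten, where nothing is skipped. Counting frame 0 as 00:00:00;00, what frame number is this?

101215

Complete 10-minute blocks: 5, each 17982 frames → 89910.
Remaining 6 whole minutes in the current block: 1800 + 5 × 1798 = 10790 frames.
Within the current minute: 17 × 30 + 7 − 2 = 515 (labels ;00/;01 skipped at this minute). Total = 89910 + 10790 + 515 = 101215.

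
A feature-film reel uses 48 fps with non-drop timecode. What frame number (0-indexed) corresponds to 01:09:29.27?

200139

Total seconds to the label: (1 × 3600 + 9 × 60 + 29) = 4169.
Frame index = 4169 × 48 + 27 = 200139.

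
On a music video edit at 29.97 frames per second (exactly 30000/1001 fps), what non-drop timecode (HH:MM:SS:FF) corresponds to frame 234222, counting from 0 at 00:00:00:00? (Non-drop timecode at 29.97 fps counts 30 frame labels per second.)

02:10:07:12

234222 ÷ 30 = 7807 full seconds, remainder 12 frames.
7807 s = 2 h 10 min 7 s.
Timecode: 02:10:07:12.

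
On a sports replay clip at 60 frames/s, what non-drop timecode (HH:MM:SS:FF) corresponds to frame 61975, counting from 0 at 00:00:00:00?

61975 ÷ 60 = 1032 full seconds, remainder 55 frames.
1032 s = 0 h 17 min 12 s.
Timecode: 00:17:12:55.

00:17:12:55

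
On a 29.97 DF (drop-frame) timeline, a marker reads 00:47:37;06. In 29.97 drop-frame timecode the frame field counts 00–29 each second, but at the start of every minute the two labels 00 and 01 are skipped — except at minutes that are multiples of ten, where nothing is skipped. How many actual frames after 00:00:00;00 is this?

As if non-drop at 30 labels/s: (0 × 3600 + 47 × 60 + 37) × 30 + 6 = 85716.
Minute boundaries passed: 47; those not divisible by 10: 47 − 4 = 43; dropped labels = 2 × 43 = 86.
Actual frame index = 85716 − 86 = 85630.

85630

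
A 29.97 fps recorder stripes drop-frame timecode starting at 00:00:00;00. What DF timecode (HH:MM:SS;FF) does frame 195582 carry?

Each 10-minute DF block holds 10 × 60 × 30 − 9 × 2 = 17982 frames. 195582 ÷ 17982 → 10 full blocks, remainder 15762.
Within the partial block the first minute is 1800 frames and each further minute 1798, so 8 further minute boundaries passed. Total skipped labels = 18 × 10 + 2 × 8 = 196.
Non-drop label index = 195582 + 196 = 195778; at 30 labels/s that is 01:48:45:28, i.e. DF 01:48:45;28.

01:48:45;28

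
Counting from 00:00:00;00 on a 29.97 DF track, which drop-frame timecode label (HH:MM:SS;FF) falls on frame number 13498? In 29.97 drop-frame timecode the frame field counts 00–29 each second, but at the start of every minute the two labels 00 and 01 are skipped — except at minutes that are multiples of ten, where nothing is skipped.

Each 10-minute DF block holds 10 × 60 × 30 − 9 × 2 = 17982 frames. 13498 ÷ 17982 → 0 full blocks, remainder 13498.
Within the partial block the first minute is 1800 frames and each further minute 1798, so 7 further minute boundaries passed. Total skipped labels = 18 × 0 + 2 × 7 = 14.
Non-drop label index = 13498 + 14 = 13512; at 30 labels/s that is 00:07:30:12, i.e. DF 00:07:30;12.

00:07:30;12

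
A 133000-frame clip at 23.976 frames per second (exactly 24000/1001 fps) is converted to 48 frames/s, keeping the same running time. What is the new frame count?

266266 frames

Target frames = source frames × (target rate / source rate) = 133000 × (48)/(24000/1001) = 133000 × 1001/500 = 266266.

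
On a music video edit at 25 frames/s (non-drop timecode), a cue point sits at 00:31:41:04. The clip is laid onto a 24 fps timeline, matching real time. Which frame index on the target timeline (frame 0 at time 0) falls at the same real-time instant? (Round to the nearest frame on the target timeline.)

frame 45628

Source frame index: (0×3600 + 31×60 + 41) × 25 + 4 = 47529.
Real time: 47529 / (25) = 47529/25 s.
Target frame: (47529/25) × (24) = 1140696/25 ≈ 45627.840 → 45628.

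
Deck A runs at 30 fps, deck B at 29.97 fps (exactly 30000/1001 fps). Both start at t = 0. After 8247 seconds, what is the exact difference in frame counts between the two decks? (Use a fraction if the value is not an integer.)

247410/1001 frames

A emits 30 × 8247 = 247410 frames; B emits 30000/1001 × 8247 = 247410000/1001.
Difference = 247410/1001 frames (≈ 247.1628); B is behind A.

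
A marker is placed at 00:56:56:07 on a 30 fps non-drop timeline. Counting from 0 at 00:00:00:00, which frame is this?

Total seconds to the label: (0 × 3600 + 56 × 60 + 56) = 3416.
Frame index = 3416 × 30 + 7 = 102487.

frame 102487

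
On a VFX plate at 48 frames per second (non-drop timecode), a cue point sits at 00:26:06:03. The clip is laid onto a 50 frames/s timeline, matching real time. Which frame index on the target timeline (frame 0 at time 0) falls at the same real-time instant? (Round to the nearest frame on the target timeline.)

frame 78303

Source frame index: (0×3600 + 26×60 + 6) × 48 + 3 = 75171.
Real time: 75171 / (48) = 25057/16 s.
Target frame: (25057/16) × (50) = 626425/8 ≈ 78303.125 → 78303.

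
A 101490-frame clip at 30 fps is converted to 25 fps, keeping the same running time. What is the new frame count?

84575 frames

Target frames = source frames × (target rate / source rate) = 101490 × (25)/(30) = 101490 × 5/6 = 84575.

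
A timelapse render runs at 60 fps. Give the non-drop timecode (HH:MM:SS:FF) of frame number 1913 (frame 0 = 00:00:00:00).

00:00:31:53

1913 ÷ 60 = 31 full seconds, remainder 53 frames.
31 s = 0 h 0 min 31 s.
Timecode: 00:00:31:53.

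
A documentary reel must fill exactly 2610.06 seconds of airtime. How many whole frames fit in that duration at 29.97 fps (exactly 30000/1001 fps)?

Frames = 2610.06 × 30000/1001 = 78301800/1001 ≈ 78223.5764.
Complete frames: 78223.

78223 frames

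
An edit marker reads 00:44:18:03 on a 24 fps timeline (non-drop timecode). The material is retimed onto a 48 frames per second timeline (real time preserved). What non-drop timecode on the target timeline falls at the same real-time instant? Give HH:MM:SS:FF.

Source frame index: (0×3600 + 44×60 + 18) × 24 + 3 = 63795.
Real time: 63795 / (24) = 21265/8 s.
Target frame: (21265/8) × (48) = 127590.
At 48 labels/s: frame 127590 → 00:44:18:06.

00:44:18:06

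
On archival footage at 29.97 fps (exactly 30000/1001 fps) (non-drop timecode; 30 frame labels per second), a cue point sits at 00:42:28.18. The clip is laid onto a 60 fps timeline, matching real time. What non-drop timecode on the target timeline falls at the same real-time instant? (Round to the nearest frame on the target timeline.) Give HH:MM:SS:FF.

00:42:31:09

Source frame index: (0×3600 + 42×60 + 28) × 30 + 18 = 76458.
Real time: 76458 / (30000/1001) = 12755743/5000 s.
Target frame: (12755743/5000) × (60) = 38267229/250 ≈ 153068.916 → 153069.
At 60 labels/s: frame 153069 → 00:42:31:09.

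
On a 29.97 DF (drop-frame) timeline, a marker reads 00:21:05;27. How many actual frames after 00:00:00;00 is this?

37939

Complete 10-minute blocks: 2, each 17982 frames → 35964.
Remaining 1 whole minute in the current block: 1800 + 0 × 1798 = 1800 frames.
Within the current minute: 5 × 30 + 27 − 2 = 175 (labels ;00/;01 skipped at this minute). Total = 35964 + 1800 + 175 = 37939.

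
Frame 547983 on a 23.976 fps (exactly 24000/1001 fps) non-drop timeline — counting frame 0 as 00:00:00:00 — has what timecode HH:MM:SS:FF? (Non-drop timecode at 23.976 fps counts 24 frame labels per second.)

547983 ÷ 24 = 22832 full seconds, remainder 15 frames.
22832 s = 6 h 20 min 32 s.
Timecode: 06:20:32:15.

06:20:32:15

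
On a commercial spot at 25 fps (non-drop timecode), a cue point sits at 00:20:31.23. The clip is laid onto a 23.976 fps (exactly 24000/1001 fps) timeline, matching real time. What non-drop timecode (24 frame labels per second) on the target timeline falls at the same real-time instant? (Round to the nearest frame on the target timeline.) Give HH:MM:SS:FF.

Source frame index: (0×3600 + 20×60 + 31) × 25 + 23 = 30798.
Real time: 30798 / (25) = 30798/25 s.
Target frame: (30798/25) × (24000/1001) = 29566080/1001 ≈ 29536.543 → 29537.
At 24 labels/s: frame 29537 → 00:20:30:17.

00:20:30:17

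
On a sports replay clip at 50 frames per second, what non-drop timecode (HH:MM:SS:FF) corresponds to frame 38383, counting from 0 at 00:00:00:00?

38383 ÷ 50 = 767 full seconds, remainder 33 frames.
767 s = 0 h 12 min 47 s.
Timecode: 00:12:47:33.

00:12:47:33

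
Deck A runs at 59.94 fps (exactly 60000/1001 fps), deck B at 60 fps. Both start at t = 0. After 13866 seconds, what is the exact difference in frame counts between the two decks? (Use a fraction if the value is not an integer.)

A emits 60000/1001 × 13866 = 831960000/1001 frames; B emits 60 × 13866 = 831960.
Difference = 831960/1001 frames (≈ 831.1289); B is ahead of A.

831960/1001 frames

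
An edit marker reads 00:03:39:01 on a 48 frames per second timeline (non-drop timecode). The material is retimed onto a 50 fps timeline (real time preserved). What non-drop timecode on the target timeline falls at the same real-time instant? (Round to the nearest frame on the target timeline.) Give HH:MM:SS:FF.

Source frame index: (0×3600 + 3×60 + 39) × 48 + 1 = 10513.
Real time: 10513 / (48) = 10513/48 s.
Target frame: (10513/48) × (50) = 262825/24 ≈ 10951.042 → 10951.
At 50 labels/s: frame 10951 → 00:03:39:01.

00:03:39:01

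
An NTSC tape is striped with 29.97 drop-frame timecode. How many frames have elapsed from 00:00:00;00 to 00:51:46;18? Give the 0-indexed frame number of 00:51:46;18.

93106

As if non-drop at 30 labels/s: (0 × 3600 + 51 × 60 + 46) × 30 + 18 = 93198.
Minute boundaries passed: 51; those not divisible by 10: 51 − 5 = 46; dropped labels = 2 × 46 = 92.
Actual frame index = 93198 − 92 = 93106.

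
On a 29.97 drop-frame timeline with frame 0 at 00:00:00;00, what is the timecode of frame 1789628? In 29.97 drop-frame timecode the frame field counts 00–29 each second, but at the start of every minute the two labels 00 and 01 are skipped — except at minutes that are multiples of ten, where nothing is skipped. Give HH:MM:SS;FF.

Ten DF minutes hold 17982 frames, so frame 1789628 lies in block 99 (frames 1780218–1798199) with 9410 frames into that block.
The block's first minute is 1800 frames and the rest 1798 each; 9410 frames reaches minute 5, so 99 × 18 + 5 × 2 = 1792 labels have been skipped so far.
Adding those back, label number 1789628 + 1792 = 1791420 at 30 labels/s is 59714 s + 0 f = 16 h 35 min 14 s frame 0, i.e. 16:35:14;00.

16:35:14;00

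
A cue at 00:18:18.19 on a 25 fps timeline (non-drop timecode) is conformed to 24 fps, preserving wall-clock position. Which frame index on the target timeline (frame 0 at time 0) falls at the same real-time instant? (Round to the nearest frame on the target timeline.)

Source frame index: (0×3600 + 18×60 + 18) × 25 + 19 = 27469.
Real time: 27469 / (25) = 27469/25 s.
Target frame: (27469/25) × (24) = 659256/25 ≈ 26370.240 → 26370.

frame 26370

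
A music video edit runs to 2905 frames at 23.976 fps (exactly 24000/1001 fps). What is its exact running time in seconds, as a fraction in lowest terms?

581581/4800 seconds

Running time = 2905 ÷ (24000/1001) = 2905 × 1001/24000 = 581581/4800 s.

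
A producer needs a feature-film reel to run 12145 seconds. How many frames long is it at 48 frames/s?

582960 frames

Frames = 12145 × 48 = 582960.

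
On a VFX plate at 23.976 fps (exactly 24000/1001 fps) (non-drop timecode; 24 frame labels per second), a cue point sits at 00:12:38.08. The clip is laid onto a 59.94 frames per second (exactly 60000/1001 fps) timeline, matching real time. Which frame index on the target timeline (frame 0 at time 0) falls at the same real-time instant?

frame 45500

Source frame index: (0×3600 + 12×60 + 38) × 24 + 8 = 18200.
Real time: 18200 / (24000/1001) = 91091/120 s.
Target frame: (91091/120) × (60000/1001) = 45500.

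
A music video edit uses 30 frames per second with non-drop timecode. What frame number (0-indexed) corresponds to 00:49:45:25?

89575

Total seconds to the label: (0 × 3600 + 49 × 60 + 45) = 2985.
Frame index = 2985 × 30 + 25 = 89575.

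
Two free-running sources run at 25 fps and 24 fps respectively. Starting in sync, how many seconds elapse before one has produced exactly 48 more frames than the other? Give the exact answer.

48 seconds

The gap grows by |24 − 25| = 1 frame per second.
Time for a 48-frame gap: 48 ÷ (1) = 48 s.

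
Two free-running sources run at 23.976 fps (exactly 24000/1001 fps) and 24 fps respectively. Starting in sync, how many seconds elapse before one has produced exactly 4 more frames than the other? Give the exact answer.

The gap grows by |24 − 24000/1001| = 24/1001 frames per second.
Time for a 4-frame gap: 4 ÷ (24/1001) = 1001/6 s.

1001/6 seconds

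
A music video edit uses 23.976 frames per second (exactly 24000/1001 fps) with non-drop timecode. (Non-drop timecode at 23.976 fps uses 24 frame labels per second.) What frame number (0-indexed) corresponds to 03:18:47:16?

frame 286264

Total seconds to the label: (3 × 3600 + 18 × 60 + 47) = 11927.
Frame index = 11927 × 24 + 16 = 286264.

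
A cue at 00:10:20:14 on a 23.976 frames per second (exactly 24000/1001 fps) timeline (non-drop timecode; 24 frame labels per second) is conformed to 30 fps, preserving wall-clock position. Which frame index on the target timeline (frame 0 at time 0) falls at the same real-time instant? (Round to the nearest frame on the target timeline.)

Source frame index: (0×3600 + 10×60 + 20) × 24 + 14 = 14894.
Real time: 14894 / (24000/1001) = 7454447/12000 s.
Target frame: (7454447/12000) × (30) = 7454447/400 ≈ 18636.118 → 18636.

frame 18636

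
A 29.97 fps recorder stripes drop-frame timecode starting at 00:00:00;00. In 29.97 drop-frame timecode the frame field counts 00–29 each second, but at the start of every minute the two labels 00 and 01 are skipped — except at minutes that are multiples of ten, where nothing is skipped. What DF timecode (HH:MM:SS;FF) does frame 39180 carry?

00:21:47;08

Ten DF minutes hold 17982 frames, so frame 39180 lies in block 2 (frames 35964–53945) with 3216 frames into that block.
The block's first minute is 1800 frames and the rest 1798 each; 3216 frames reaches minute 1, so 2 × 18 + 1 × 2 = 38 labels have been skipped so far.
Adding those back, label number 39180 + 38 = 39218 at 30 labels/s is 1307 s + 8 f = 0 h 21 min 47 s frame 8, i.e. 00:21:47;08.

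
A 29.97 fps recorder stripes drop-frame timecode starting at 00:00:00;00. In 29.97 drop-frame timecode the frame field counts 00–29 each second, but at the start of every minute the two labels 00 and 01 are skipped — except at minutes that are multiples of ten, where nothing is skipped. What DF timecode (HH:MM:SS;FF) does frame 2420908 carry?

22:26:17;22

Ten DF minutes hold 17982 frames, so frame 2420908 lies in block 134 (frames 2409588–2427569) with 11320 frames into that block.
The block's first minute is 1800 frames and the rest 1798 each; 11320 frames reaches minute 6, so 134 × 18 + 6 × 2 = 2424 labels have been skipped so far.
Adding those back, label number 2420908 + 2424 = 2423332 at 30 labels/s is 80777 s + 22 f = 22 h 26 min 17 s frame 22, i.e. 22:26:17;22.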